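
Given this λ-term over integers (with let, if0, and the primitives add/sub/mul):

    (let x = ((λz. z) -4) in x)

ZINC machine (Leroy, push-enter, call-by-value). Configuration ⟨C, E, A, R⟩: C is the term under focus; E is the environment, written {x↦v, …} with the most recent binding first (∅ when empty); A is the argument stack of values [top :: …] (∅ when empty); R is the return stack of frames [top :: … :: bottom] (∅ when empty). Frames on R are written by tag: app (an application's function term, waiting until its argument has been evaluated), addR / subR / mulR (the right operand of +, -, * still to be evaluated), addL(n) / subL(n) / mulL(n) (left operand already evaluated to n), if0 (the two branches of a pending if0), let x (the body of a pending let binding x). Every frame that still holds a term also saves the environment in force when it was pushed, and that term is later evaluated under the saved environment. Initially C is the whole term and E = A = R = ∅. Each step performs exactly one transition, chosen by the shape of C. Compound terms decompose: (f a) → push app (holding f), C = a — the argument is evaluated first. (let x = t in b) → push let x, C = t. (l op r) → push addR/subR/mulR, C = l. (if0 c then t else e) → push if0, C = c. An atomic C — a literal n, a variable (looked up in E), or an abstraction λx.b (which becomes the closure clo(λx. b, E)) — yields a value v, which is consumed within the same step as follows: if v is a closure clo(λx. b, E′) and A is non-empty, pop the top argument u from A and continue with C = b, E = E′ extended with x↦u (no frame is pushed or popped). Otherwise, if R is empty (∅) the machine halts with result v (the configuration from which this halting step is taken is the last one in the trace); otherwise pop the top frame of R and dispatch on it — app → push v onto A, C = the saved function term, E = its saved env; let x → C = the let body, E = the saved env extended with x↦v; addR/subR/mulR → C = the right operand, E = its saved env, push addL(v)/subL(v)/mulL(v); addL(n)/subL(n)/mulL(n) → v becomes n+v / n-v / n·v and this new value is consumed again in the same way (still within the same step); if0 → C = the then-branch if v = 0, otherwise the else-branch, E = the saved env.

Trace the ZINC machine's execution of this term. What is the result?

Answer: -4

Derivation:
t=0: <C=(let x = ((λz. z) -4) in x), E=∅, A=∅, R=∅>
t=1: <C=((λz. z) -4), E=∅, A=∅, R=[let x]>
t=2: <C=-4, E=∅, A=∅, R=[app :: let x]>
t=3: <C=(λz. z), E=∅, A=[-4], R=[let x]>
t=4: <C=z, E={z↦-4}, A=∅, R=[let x]>
t=5: <C=x, E={x↦-4}, A=∅, R=∅>
→ final value -4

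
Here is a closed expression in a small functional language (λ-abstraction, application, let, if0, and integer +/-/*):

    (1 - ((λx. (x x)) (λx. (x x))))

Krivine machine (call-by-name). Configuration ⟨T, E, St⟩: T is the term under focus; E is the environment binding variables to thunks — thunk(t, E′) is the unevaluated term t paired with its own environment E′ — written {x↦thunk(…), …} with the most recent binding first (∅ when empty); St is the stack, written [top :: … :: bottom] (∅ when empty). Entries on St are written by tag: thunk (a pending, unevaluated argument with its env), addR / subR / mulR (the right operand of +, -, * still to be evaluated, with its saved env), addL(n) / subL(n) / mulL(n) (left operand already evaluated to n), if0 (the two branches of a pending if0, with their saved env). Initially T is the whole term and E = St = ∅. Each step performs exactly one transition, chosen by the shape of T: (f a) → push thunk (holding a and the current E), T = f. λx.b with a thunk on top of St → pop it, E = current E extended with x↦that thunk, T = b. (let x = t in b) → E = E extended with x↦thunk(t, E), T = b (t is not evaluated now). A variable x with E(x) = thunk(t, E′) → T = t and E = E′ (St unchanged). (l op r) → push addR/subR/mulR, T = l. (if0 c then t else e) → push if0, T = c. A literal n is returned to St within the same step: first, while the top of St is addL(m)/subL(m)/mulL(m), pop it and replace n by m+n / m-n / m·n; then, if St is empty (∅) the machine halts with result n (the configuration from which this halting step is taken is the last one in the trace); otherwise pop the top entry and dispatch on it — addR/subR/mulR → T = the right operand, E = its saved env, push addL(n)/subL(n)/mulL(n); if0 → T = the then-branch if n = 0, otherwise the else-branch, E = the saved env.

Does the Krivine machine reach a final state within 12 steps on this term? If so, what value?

Answer: DIVERGES (no final state within 12 steps)

Execution trace:
[0] [T=(1 - ((λx. (x x)) (λx. (x x)))) | E=∅ | St=∅]
[1] [T=1 | E=∅ | St=[subR]]
[2] [T=((λx. (x x)) (λx. (x x))) | E=∅ | St=[subL(1)]]
[3] [T=(λx. (x x)) | E=∅ | St=[thunk :: subL(1)]]
[4] [T=(x x) | E={x↦thunk((λx. (x x)), ∅)} | St=[subL(1)]]
[5] [T=x | E={x↦thunk((λx. (x x)), ∅)} | St=[thunk :: subL(1)]]
[6] [T=(λx. (x x)) | E=∅ | St=[thunk :: subL(1)]]
[7] [T=(x x) | E={x↦thunk(x, {x↦thunk((λx. (x x)), ∅)})} | St=[subL(1)]]
[8] [T=x | E={x↦thunk(x, {x↦thunk((λx. (x x)), ∅)})} | St=[thunk :: subL(1)]]
[9] [T=x | E={x↦thunk((λx. (x x)), ∅)} | St=[thunk :: subL(1)]]
[10] [T=(λx. (x x)) | E=∅ | St=[thunk :: subL(1)]]
[11] [T=(x x) | E={x↦thunk(x, {x↦thunk(x, {x↦thunk((λx. (x x)), ∅)})})} | St=[subL(1)]]
[12] [T=x | E={x↦thunk(x, {x↦thunk(x, {x↦thunk((λx. (x x)), ∅)})})} | St=[thunk :: subL(1)]]
→ 12 transitions taken and the configuration is still not final: no result within 12 steps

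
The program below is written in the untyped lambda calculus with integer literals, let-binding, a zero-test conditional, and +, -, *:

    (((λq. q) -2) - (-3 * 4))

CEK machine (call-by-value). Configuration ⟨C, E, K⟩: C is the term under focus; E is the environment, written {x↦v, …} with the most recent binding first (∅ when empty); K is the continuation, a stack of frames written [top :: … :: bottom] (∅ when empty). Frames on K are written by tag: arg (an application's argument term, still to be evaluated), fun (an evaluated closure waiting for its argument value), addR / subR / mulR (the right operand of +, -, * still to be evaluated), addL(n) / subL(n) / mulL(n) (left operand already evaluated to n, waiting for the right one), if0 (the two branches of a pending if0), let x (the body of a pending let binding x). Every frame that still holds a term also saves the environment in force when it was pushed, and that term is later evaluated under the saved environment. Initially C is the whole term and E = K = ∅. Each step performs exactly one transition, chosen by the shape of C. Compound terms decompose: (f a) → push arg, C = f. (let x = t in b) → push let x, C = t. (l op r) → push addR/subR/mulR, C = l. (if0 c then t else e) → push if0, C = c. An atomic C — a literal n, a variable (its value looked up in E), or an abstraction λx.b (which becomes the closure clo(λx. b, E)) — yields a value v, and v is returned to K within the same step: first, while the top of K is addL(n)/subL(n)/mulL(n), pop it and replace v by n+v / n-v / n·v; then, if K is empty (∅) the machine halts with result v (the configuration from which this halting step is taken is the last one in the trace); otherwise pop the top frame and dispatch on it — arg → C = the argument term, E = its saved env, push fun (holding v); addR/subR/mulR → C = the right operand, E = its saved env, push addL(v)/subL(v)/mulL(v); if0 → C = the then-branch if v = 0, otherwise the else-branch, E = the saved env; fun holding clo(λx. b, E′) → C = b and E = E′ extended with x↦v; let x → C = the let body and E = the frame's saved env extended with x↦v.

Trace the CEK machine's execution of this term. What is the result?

[0] <C=(((λq. q) -2) - (-3 * 4)), E=∅, K=∅>
[1] <C=((λq. q) -2), E=∅, K=[subR]>
[2] <C=(λq. q), E=∅, K=[arg :: subR]>
[3] <C=-2, E=∅, K=[fun :: subR]>
[4] <C=q, E={q↦-2}, K=[subR]>
[5] <C=(-3 * 4), E=∅, K=[subL(-2)]>
[6] <C=-3, E=∅, K=[mulR :: subL(-2)]>
[7] <C=4, E=∅, K=[mulL(-3) :: subL(-2)]>
→ final value 10

Answer: 10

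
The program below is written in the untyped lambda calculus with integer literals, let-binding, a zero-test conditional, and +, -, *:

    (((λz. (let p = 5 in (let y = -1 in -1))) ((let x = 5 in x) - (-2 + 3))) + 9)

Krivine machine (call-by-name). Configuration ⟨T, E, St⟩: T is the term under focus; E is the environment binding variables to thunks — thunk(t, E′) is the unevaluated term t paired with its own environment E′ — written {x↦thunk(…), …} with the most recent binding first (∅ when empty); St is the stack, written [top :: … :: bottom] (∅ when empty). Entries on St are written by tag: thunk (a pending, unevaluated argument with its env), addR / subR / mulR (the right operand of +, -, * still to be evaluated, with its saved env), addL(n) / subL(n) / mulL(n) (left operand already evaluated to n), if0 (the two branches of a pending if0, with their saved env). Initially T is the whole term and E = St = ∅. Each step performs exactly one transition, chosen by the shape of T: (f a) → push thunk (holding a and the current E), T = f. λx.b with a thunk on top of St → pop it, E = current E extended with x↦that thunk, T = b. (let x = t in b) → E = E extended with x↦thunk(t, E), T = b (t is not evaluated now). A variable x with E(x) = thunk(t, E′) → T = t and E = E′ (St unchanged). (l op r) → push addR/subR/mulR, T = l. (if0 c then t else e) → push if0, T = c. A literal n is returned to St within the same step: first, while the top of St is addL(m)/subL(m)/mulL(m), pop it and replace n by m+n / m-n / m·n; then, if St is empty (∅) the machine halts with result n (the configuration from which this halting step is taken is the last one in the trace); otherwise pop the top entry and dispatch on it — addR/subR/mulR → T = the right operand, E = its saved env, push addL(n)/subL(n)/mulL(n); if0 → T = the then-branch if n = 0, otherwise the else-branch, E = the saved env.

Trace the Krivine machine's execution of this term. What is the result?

Answer: 8

Machine steps:
0. [T=(((λz. (let p = 5 in (let y = -1 in -1))) ((let x = 5 in x) - (-2 + 3))) + 9) | E=∅ | St=∅]
1. [T=((λz. (let p = 5 in (let y = -1 in -1))) ((let x = 5 in x) - (-2 + 3))) | E=∅ | St=[addR]]
2. [T=(λz. (let p = 5 in (let y = -1 in -1))) | E=∅ | St=[thunk :: addR]]
3. [T=(let p = 5 in (let y = -1 in -1)) | E={z↦thunk(((let x = 5 in x) - (-2 + 3)), ∅)} | St=[addR]]
4. [T=(let y = -1 in -1) | E={p↦thunk(5, {z↦thunk(((let x = 5 in x) - (-2 + 3)), ∅)}), z↦thunk(((let x = 5 in x) - (-2 + 3)), ∅)} | St=[addR]]
5. [T=-1 | E={y↦thunk(-1, {p↦thunk(5, {z↦thunk(((let x = 5 in x) - (-2 + 3)), ∅)}), z↦thunk(((let x = 5 in x) - (-2 + 3)), ∅)}), p↦thunk(5, {z↦thunk(((let x = 5 in x) - (-2 + 3)), ∅)}), z↦thunk(((let x = 5 in x) - (-2 + 3)), ∅)} | St=[addR]]
6. [T=9 | E=∅ | St=[addL(-1)]]
→ final value 8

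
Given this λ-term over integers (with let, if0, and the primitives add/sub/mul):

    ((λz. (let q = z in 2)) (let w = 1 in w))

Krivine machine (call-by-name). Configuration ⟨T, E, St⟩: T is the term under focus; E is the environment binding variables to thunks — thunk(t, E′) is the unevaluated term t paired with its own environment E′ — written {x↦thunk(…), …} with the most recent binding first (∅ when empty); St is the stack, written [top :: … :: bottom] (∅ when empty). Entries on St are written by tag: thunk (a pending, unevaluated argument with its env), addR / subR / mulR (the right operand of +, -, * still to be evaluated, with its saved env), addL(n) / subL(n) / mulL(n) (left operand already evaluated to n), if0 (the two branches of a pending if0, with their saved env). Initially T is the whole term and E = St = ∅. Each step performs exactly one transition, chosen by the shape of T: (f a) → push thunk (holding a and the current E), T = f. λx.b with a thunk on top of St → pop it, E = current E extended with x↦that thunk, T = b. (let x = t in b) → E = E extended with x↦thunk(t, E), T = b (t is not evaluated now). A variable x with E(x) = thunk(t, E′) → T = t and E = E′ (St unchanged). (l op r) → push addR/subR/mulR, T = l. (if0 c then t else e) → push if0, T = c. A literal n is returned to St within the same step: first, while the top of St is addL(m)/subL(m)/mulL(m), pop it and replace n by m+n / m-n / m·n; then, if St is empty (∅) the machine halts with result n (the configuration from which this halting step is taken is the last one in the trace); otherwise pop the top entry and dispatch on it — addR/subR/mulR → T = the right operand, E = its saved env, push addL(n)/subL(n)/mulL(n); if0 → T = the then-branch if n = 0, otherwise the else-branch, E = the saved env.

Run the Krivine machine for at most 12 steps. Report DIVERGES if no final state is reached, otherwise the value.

Answer: 2

Execution trace:
t=0: <T=((λz. (let q = z in 2)) (let w = 1 in w)), E=∅, St=∅>
t=1: <T=(λz. (let q = z in 2)), E=∅, St=[thunk]>
t=2: <T=(let q = z in 2), E={z↦thunk((let w = 1 in w), ∅)}, St=∅>
t=3: <T=2, E={q↦thunk(z, {z↦thunk((let w = 1 in w), ∅)}), z↦thunk((let w = 1 in w), ∅)}, St=∅>
→ final value 2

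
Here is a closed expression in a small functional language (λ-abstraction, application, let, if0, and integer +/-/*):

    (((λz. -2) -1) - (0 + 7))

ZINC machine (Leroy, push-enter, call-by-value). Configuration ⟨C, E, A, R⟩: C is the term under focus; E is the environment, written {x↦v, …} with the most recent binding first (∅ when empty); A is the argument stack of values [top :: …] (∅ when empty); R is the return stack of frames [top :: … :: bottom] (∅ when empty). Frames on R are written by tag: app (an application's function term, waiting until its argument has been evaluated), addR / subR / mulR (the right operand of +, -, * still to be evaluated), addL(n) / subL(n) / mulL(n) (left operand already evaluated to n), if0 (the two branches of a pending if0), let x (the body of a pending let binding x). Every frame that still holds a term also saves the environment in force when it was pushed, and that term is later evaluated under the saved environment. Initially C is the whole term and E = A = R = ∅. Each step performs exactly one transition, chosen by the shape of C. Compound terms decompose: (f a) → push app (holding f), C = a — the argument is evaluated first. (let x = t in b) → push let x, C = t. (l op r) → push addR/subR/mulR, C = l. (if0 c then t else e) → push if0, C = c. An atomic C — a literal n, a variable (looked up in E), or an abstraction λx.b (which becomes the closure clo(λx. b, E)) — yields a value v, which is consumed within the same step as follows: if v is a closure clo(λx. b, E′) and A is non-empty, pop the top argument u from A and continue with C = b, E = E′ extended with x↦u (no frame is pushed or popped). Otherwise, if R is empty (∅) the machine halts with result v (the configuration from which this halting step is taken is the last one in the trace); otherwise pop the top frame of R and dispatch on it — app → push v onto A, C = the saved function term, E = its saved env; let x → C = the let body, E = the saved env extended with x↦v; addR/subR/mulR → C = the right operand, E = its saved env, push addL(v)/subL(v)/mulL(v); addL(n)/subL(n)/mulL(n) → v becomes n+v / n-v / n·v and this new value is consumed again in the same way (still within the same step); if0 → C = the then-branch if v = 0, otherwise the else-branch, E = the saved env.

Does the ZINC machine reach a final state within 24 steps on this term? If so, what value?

Answer: -9

Machine steps:
step 0: <C=(((λz. -2) -1) - (0 + 7)), E=∅, A=∅, R=∅>
step 1: <C=((λz. -2) -1), E=∅, A=∅, R=[subR]>
step 2: <C=-1, E=∅, A=∅, R=[app :: subR]>
step 3: <C=(λz. -2), E=∅, A=[-1], R=[subR]>
step 4: <C=-2, E={z↦-1}, A=∅, R=[subR]>
step 5: <C=(0 + 7), E=∅, A=∅, R=[subL(-2)]>
step 6: <C=0, E=∅, A=∅, R=[addR :: subL(-2)]>
step 7: <C=7, E=∅, A=∅, R=[addL(0) :: subL(-2)]>
→ final value -9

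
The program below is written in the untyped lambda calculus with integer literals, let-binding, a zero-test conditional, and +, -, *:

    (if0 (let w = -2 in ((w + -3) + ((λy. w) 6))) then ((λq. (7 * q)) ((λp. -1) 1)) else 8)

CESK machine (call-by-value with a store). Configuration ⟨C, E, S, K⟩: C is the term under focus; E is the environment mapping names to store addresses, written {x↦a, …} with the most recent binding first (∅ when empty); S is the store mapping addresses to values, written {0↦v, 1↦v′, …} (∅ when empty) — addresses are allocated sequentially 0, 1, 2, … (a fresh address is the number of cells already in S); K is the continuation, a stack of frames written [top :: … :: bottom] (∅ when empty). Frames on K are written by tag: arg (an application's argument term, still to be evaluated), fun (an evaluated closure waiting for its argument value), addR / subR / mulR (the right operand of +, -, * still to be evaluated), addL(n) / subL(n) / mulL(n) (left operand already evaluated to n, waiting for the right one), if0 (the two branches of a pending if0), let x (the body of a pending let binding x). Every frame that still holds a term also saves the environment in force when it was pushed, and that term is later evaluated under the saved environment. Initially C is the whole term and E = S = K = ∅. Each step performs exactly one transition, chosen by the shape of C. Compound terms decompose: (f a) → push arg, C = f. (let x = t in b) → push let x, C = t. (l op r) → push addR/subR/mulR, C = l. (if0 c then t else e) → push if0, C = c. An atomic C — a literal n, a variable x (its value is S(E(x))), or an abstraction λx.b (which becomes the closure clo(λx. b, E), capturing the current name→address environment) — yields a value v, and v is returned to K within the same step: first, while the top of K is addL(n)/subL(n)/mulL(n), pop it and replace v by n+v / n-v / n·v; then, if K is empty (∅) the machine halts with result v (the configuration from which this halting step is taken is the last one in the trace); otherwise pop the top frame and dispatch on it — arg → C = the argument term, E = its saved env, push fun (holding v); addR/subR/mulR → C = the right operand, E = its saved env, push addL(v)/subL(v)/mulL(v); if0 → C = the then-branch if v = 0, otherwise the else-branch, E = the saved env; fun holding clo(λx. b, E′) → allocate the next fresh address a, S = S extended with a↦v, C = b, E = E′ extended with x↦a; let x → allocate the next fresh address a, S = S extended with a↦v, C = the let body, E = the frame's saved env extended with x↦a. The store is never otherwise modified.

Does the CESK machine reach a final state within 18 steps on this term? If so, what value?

[0] [C=(if0 (let w = -2 in ((w + -3) + ((λy. w) 6))) then ((λq. (7 * q)) ((λp. -1) 1)) else 8) | E=∅ | S=∅ | K=∅]
[1] [C=(let w = -2 in ((w + -3) + ((λy. w) 6))) | E=∅ | S=∅ | K=[if0]]
[2] [C=-2 | E=∅ | S=∅ | K=[let w :: if0]]
[3] [C=((w + -3) + ((λy. w) 6)) | E={w↦0} | S={0↦-2} | K=[if0]]
[4] [C=(w + -3) | E={w↦0} | S={0↦-2} | K=[addR :: if0]]
[5] [C=w | E={w↦0} | S={0↦-2} | K=[addR :: addR :: if0]]
[6] [C=-3 | E={w↦0} | S={0↦-2} | K=[addL(-2) :: addR :: if0]]
[7] [C=((λy. w) 6) | E={w↦0} | S={0↦-2} | K=[addL(-5) :: if0]]
[8] [C=(λy. w) | E={w↦0} | S={0↦-2} | K=[arg :: addL(-5) :: if0]]
[9] [C=6 | E={w↦0} | S={0↦-2} | K=[fun :: addL(-5) :: if0]]
[10] [C=w | E={y↦1, w↦0} | S={0↦-2, 1↦6} | K=[addL(-5) :: if0]]
[11] [C=8 | E=∅ | S={0↦-2, 1↦6} | K=∅]
→ final value 8

Answer: 8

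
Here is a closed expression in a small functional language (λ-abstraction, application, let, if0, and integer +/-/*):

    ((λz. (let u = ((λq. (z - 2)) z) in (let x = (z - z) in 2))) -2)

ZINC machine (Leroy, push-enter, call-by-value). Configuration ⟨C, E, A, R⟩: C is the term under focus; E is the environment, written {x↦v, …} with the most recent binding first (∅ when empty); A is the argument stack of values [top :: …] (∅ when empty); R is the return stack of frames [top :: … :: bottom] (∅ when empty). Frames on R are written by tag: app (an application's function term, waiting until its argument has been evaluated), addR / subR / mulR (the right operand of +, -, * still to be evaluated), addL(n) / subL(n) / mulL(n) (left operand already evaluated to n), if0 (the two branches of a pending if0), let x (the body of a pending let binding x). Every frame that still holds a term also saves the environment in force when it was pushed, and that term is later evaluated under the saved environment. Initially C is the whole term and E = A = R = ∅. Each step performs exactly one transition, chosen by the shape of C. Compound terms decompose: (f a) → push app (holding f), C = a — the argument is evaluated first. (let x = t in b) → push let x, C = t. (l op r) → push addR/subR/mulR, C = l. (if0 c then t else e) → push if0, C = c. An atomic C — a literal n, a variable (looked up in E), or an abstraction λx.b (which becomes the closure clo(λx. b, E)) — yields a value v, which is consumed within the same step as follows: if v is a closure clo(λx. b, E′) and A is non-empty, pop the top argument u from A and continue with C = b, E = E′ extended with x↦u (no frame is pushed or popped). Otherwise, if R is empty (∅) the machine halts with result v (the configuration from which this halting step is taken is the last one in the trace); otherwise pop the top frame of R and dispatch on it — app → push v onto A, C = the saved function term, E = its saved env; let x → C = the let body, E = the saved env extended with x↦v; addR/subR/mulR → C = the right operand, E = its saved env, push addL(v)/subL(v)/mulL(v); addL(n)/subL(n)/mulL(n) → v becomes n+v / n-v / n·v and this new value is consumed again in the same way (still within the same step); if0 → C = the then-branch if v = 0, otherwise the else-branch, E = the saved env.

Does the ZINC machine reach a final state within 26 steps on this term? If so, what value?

Answer: 2

Derivation:
0. [C=((λz. (let u = ((λq. (z - 2)) z) in (let x = (z - z) in 2))) -2) | E=∅ | A=∅ | R=∅]
1. [C=-2 | E=∅ | A=∅ | R=[app]]
2. [C=(λz. (let u = ((λq. (z - 2)) z) in (let x = (z - z) in 2))) | E=∅ | A=[-2] | R=∅]
3. [C=(let u = ((λq. (z - 2)) z) in (let x = (z - z) in 2)) | E={z↦-2} | A=∅ | R=∅]
4. [C=((λq. (z - 2)) z) | E={z↦-2} | A=∅ | R=[let u]]
5. [C=z | E={z↦-2} | A=∅ | R=[app :: let u]]
6. [C=(λq. (z - 2)) | E={z↦-2} | A=[-2] | R=[let u]]
7. [C=(z - 2) | E={q↦-2, z↦-2} | A=∅ | R=[let u]]
8. [C=z | E={q↦-2, z↦-2} | A=∅ | R=[subR :: let u]]
9. [C=2 | E={q↦-2, z↦-2} | A=∅ | R=[subL(-2) :: let u]]
10. [C=(let x = (z - z) in 2) | E={u↦-4, z↦-2} | A=∅ | R=∅]
11. [C=(z - z) | E={u↦-4, z↦-2} | A=∅ | R=[let x]]
12. [C=z | E={u↦-4, z↦-2} | A=∅ | R=[subR :: let x]]
13. [C=z | E={u↦-4, z↦-2} | A=∅ | R=[subL(-2) :: let x]]
14. [C=2 | E={x↦0, u↦-4, z↦-2} | A=∅ | R=∅]
→ final value 2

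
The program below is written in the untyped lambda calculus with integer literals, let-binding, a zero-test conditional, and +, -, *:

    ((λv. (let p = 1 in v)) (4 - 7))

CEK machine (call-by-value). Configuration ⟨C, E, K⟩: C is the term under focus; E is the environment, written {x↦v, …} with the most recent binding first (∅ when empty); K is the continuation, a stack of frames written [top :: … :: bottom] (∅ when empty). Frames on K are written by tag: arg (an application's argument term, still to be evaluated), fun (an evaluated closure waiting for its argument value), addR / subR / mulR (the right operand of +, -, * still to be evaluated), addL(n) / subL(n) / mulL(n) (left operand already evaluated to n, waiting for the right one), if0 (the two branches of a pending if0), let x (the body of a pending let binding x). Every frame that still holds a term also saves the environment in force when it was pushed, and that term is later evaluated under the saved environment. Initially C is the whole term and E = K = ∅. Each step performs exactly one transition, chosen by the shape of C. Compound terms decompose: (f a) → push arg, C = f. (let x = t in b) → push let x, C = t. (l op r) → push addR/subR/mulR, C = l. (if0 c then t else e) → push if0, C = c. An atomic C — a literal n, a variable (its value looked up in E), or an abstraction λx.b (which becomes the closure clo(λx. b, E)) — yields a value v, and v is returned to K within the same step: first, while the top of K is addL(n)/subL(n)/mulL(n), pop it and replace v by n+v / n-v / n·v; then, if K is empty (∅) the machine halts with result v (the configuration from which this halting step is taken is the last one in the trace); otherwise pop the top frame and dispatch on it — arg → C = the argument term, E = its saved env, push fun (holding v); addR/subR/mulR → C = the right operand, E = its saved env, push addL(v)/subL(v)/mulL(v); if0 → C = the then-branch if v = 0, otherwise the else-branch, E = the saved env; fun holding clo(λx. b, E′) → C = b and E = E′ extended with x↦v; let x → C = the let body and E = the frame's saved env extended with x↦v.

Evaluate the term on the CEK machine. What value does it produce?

Answer: -3

Machine steps:
0. [C=((λv. (let p = 1 in v)) (4 - 7)) | E=∅ | K=∅]
1. [C=(λv. (let p = 1 in v)) | E=∅ | K=[arg]]
2. [C=(4 - 7) | E=∅ | K=[fun]]
3. [C=4 | E=∅ | K=[subR :: fun]]
4. [C=7 | E=∅ | K=[subL(4) :: fun]]
5. [C=(let p = 1 in v) | E={v↦-3} | K=∅]
6. [C=1 | E={v↦-3} | K=[let p]]
7. [C=v | E={p↦1, v↦-3} | K=∅]
→ final value -3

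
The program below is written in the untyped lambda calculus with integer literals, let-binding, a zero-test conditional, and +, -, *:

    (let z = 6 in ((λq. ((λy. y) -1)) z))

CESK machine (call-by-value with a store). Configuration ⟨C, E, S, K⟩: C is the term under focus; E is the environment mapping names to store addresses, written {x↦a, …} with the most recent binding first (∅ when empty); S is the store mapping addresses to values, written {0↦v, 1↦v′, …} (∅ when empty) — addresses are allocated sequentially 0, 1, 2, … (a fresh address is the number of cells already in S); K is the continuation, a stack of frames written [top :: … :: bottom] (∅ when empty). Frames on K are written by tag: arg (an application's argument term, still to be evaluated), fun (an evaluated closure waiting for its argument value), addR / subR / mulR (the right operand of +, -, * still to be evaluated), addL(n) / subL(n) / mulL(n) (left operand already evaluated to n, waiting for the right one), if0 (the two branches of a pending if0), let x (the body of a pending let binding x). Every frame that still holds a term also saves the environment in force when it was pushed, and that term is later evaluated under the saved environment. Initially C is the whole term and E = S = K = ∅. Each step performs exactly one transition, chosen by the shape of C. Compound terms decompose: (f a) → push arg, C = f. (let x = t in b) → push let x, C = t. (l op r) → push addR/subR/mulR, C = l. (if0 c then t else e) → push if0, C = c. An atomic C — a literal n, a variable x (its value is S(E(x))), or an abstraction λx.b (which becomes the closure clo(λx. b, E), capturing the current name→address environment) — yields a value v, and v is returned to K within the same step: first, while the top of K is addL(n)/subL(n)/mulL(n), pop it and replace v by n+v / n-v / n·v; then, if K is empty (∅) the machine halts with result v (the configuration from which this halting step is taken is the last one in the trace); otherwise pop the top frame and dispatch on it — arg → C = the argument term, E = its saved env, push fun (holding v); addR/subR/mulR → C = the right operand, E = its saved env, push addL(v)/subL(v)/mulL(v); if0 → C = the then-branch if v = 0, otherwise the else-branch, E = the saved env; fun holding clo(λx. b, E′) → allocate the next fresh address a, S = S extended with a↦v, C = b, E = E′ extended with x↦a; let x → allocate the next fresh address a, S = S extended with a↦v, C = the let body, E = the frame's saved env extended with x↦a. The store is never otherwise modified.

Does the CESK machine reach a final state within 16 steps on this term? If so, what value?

Answer: -1

Execution trace:
t=0: ⟨C=(let z = 6 in ((λq. ((λy. y) -1)) z)); E=∅; S=∅; K=∅⟩
t=1: ⟨C=6; E=∅; S=∅; K=[let z]⟩
t=2: ⟨C=((λq. ((λy. y) -1)) z); E={z↦0}; S={0↦6}; K=∅⟩
t=3: ⟨C=(λq. ((λy. y) -1)); E={z↦0}; S={0↦6}; K=[arg]⟩
t=4: ⟨C=z; E={z↦0}; S={0↦6}; K=[fun]⟩
t=5: ⟨C=((λy. y) -1); E={q↦1, z↦0}; S={0↦6, 1↦6}; K=∅⟩
t=6: ⟨C=(λy. y); E={q↦1, z↦0}; S={0↦6, 1↦6}; K=[arg]⟩
t=7: ⟨C=-1; E={q↦1, z↦0}; S={0↦6, 1↦6}; K=[fun]⟩
t=8: ⟨C=y; E={y↦2, q↦1, z↦0}; S={0↦6, 1↦6, 2↦-1}; K=∅⟩
→ final value -1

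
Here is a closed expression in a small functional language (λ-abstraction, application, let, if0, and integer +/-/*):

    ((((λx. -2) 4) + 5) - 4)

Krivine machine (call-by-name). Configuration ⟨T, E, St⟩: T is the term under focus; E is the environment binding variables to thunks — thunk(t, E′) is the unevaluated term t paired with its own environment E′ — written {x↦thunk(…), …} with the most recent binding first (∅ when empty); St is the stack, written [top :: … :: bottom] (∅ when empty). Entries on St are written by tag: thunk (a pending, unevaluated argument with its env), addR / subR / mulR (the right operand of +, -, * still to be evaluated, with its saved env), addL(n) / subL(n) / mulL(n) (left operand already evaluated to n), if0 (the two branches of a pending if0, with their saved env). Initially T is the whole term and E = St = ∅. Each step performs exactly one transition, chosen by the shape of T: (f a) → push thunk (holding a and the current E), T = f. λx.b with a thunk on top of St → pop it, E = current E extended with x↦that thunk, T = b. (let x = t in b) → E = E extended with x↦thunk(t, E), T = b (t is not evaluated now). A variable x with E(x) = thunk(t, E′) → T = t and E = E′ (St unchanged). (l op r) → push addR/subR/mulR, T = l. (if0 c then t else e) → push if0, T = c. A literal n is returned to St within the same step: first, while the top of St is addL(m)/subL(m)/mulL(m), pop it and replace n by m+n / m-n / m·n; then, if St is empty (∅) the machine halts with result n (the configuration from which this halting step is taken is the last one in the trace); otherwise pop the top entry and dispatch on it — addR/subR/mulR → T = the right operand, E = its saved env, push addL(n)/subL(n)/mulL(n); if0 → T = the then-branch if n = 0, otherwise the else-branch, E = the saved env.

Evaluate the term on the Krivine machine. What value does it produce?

0. [T=((((λx. -2) 4) + 5) - 4) | E=∅ | St=∅]
1. [T=(((λx. -2) 4) + 5) | E=∅ | St=[subR]]
2. [T=((λx. -2) 4) | E=∅ | St=[addR :: subR]]
3. [T=(λx. -2) | E=∅ | St=[thunk :: addR :: subR]]
4. [T=-2 | E={x↦thunk(4, ∅)} | St=[addR :: subR]]
5. [T=5 | E=∅ | St=[addL(-2) :: subR]]
6. [T=4 | E=∅ | St=[subL(3)]]
→ final value -1

Answer: -1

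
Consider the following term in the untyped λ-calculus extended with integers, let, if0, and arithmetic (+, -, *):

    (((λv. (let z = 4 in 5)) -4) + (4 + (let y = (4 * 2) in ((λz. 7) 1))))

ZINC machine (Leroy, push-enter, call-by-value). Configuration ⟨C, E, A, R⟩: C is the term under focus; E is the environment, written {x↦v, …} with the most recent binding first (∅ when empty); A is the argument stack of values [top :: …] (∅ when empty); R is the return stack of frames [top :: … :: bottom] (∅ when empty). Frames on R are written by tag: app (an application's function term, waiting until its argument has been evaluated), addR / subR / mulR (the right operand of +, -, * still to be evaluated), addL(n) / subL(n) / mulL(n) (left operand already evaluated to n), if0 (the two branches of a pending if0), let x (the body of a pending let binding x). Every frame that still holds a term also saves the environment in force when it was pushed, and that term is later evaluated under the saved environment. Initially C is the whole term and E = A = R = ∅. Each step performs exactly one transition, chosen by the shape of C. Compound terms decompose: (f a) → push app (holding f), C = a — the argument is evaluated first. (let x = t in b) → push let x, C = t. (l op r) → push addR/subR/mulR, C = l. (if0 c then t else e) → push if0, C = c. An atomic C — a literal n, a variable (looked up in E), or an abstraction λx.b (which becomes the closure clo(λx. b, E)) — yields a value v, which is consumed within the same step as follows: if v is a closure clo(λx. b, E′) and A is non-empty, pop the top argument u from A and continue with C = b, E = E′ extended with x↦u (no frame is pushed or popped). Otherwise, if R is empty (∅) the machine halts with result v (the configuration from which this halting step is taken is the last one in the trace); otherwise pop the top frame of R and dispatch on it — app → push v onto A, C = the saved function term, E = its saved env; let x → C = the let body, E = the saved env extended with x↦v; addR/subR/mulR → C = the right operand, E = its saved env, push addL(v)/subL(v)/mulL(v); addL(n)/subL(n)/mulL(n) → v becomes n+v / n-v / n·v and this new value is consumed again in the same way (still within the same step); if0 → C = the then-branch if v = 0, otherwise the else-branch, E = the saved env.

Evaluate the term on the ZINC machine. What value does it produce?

Answer: 16

Machine steps:
0. <C=(((λv. (let z = 4 in 5)) -4) + (4 + (let y = (4 * 2) in ((λz. 7) 1)))), E=∅, A=∅, R=∅>
1. <C=((λv. (let z = 4 in 5)) -4), E=∅, A=∅, R=[addR]>
2. <C=-4, E=∅, A=∅, R=[app :: addR]>
3. <C=(λv. (let z = 4 in 5)), E=∅, A=[-4], R=[addR]>
4. <C=(let z = 4 in 5), E={v↦-4}, A=∅, R=[addR]>
5. <C=4, E={v↦-4}, A=∅, R=[let z :: addR]>
6. <C=5, E={z↦4, v↦-4}, A=∅, R=[addR]>
7. <C=(4 + (let y = (4 * 2) in ((λz. 7) 1))), E=∅, A=∅, R=[addL(5)]>
8. <C=4, E=∅, A=∅, R=[addR :: addL(5)]>
9. <C=(let y = (4 * 2) in ((λz. 7) 1)), E=∅, A=∅, R=[addL(4) :: addL(5)]>
10. <C=(4 * 2), E=∅, A=∅, R=[let y :: addL(4) :: addL(5)]>
11. <C=4, E=∅, A=∅, R=[mulR :: let y :: addL(4) :: addL(5)]>
12. <C=2, E=∅, A=∅, R=[mulL(4) :: let y :: addL(4) :: addL(5)]>
13. <C=((λz. 7) 1), E={y↦8}, A=∅, R=[addL(4) :: addL(5)]>
14. <C=1, E={y↦8}, A=∅, R=[app :: addL(4) :: addL(5)]>
15. <C=(λz. 7), E={y↦8}, A=[1], R=[addL(4) :: addL(5)]>
16. <C=7, E={z↦1, y↦8}, A=∅, R=[addL(4) :: addL(5)]>
→ final value 16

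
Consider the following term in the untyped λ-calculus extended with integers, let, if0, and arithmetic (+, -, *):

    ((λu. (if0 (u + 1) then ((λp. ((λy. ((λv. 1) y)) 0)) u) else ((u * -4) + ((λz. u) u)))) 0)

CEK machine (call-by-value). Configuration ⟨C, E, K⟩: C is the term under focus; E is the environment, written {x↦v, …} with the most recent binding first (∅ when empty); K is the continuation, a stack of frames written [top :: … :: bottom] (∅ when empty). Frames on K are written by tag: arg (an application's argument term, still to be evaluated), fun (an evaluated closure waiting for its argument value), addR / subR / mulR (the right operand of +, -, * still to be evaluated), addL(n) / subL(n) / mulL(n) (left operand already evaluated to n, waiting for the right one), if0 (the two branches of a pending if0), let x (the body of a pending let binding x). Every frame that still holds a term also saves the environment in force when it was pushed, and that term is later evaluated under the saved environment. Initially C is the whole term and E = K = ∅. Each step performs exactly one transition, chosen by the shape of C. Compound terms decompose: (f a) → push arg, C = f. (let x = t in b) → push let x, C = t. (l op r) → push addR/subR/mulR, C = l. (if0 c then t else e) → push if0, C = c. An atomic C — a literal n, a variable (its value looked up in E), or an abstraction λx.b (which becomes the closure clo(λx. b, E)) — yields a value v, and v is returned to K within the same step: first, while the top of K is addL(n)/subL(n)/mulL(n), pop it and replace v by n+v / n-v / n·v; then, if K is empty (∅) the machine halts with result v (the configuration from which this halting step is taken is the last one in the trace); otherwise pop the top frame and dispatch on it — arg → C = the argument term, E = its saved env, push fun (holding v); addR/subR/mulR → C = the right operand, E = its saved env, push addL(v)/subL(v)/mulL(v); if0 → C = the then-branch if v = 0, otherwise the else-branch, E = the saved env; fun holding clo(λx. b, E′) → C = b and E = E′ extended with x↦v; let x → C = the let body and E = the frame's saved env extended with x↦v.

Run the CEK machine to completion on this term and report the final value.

Answer: 0

Machine steps:
[0] ⟨C=((λu. (if0 (u + 1) then ((λp. ((λy. ((λv. 1) y)) 0)) u) else ((u * -4) + ((λz. u) u)))) 0); E=∅; K=∅⟩
[1] ⟨C=(λu. (if0 (u + 1) then ((λp. ((λy. ((λv. 1) y)) 0)) u) else ((u * -4) + ((λz. u) u)))); E=∅; K=[arg]⟩
[2] ⟨C=0; E=∅; K=[fun]⟩
[3] ⟨C=(if0 (u + 1) then ((λp. ((λy. ((λv. 1) y)) 0)) u) else ((u * -4) + ((λz. u) u))); E={u↦0}; K=∅⟩
[4] ⟨C=(u + 1); E={u↦0}; K=[if0]⟩
[5] ⟨C=u; E={u↦0}; K=[addR :: if0]⟩
[6] ⟨C=1; E={u↦0}; K=[addL(0) :: if0]⟩
[7] ⟨C=((u * -4) + ((λz. u) u)); E={u↦0}; K=∅⟩
[8] ⟨C=(u * -4); E={u↦0}; K=[addR]⟩
[9] ⟨C=u; E={u↦0}; K=[mulR :: addR]⟩
[10] ⟨C=-4; E={u↦0}; K=[mulL(0) :: addR]⟩
[11] ⟨C=((λz. u) u); E={u↦0}; K=[addL(0)]⟩
[12] ⟨C=(λz. u); E={u↦0}; K=[arg :: addL(0)]⟩
[13] ⟨C=u; E={u↦0}; K=[fun :: addL(0)]⟩
[14] ⟨C=u; E={z↦0, u↦0}; K=[addL(0)]⟩
→ final value 0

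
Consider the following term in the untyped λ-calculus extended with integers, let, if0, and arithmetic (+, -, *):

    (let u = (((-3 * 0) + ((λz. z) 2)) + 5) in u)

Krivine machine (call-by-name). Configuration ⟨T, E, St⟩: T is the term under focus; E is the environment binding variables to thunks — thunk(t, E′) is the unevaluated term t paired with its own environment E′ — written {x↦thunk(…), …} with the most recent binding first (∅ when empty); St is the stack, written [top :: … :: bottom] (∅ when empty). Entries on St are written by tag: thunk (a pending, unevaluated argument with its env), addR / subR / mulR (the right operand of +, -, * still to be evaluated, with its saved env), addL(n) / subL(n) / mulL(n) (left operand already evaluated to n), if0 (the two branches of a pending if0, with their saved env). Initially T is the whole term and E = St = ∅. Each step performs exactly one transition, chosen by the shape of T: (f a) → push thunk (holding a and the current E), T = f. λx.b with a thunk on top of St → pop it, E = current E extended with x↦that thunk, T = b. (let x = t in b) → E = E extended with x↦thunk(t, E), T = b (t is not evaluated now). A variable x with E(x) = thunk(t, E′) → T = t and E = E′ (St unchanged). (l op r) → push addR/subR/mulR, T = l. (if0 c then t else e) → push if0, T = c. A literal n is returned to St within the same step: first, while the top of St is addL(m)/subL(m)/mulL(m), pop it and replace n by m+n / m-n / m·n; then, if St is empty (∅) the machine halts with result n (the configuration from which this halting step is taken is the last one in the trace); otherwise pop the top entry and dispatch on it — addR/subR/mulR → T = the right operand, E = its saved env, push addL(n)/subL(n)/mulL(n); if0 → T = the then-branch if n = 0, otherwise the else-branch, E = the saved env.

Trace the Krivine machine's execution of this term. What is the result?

Answer: 7

Machine steps:
t=0: [T=(let u = (((-3 * 0) + ((λz. z) 2)) + 5) in u) | E=∅ | St=∅]
t=1: [T=u | E={u↦thunk((((-3 * 0) + ((λz. z) 2)) + 5), ∅)} | St=∅]
t=2: [T=(((-3 * 0) + ((λz. z) 2)) + 5) | E=∅ | St=∅]
t=3: [T=((-3 * 0) + ((λz. z) 2)) | E=∅ | St=[addR]]
t=4: [T=(-3 * 0) | E=∅ | St=[addR :: addR]]
t=5: [T=-3 | E=∅ | St=[mulR :: addR :: addR]]
t=6: [T=0 | E=∅ | St=[mulL(-3) :: addR :: addR]]
t=7: [T=((λz. z) 2) | E=∅ | St=[addL(0) :: addR]]
t=8: [T=(λz. z) | E=∅ | St=[thunk :: addL(0) :: addR]]
t=9: [T=z | E={z↦thunk(2, ∅)} | St=[addL(0) :: addR]]
t=10: [T=2 | E=∅ | St=[addL(0) :: addR]]
t=11: [T=5 | E=∅ | St=[addL(2)]]
→ final value 7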